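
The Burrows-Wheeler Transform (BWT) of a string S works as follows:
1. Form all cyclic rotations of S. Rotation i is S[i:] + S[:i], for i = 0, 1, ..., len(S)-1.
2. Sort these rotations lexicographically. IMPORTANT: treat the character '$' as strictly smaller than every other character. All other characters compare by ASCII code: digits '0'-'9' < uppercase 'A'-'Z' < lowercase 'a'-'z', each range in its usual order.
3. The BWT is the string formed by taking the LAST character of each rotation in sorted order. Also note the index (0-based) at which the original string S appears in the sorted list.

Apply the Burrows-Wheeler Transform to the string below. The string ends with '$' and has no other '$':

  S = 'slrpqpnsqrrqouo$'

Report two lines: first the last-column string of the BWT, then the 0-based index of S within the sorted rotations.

Answer: ospuqqrrpslrq$no
13

Derivation:
All 16 rotations (rotation i = S[i:]+S[:i]):
  rot[0] = slrpqpnsqrrqouo$
  rot[1] = lrpqpnsqrrqouo$s
  rot[2] = rpqpnsqrrqouo$sl
  rot[3] = pqpnsqrrqouo$slr
  rot[4] = qpnsqrrqouo$slrp
  rot[5] = pnsqrrqouo$slrpq
  rot[6] = nsqrrqouo$slrpqp
  rot[7] = sqrrqouo$slrpqpn
  rot[8] = qrrqouo$slrpqpns
  rot[9] = rrqouo$slrpqpnsq
  rot[10] = rqouo$slrpqpnsqr
  rot[11] = qouo$slrpqpnsqrr
  rot[12] = ouo$slrpqpnsqrrq
  rot[13] = uo$slrpqpnsqrrqo
  rot[14] = o$slrpqpnsqrrqou
  rot[15] = $slrpqpnsqrrqouo
Sorted (with $ < everything):
  sorted[0] = $slrpqpnsqrrqouo  (last char: 'o')
  sorted[1] = lrpqpnsqrrqouo$s  (last char: 's')
  sorted[2] = nsqrrqouo$slrpqp  (last char: 'p')
  sorted[3] = o$slrpqpnsqrrqou  (last char: 'u')
  sorted[4] = ouo$slrpqpnsqrrq  (last char: 'q')
  sorted[5] = pnsqrrqouo$slrpq  (last char: 'q')
  sorted[6] = pqpnsqrrqouo$slr  (last char: 'r')
  sorted[7] = qouo$slrpqpnsqrr  (last char: 'r')
  sorted[8] = qpnsqrrqouo$slrp  (last char: 'p')
  sorted[9] = qrrqouo$slrpqpns  (last char: 's')
  sorted[10] = rpqpnsqrrqouo$sl  (last char: 'l')
  sorted[11] = rqouo$slrpqpnsqr  (last char: 'r')
  sorted[12] = rrqouo$slrpqpnsq  (last char: 'q')
  sorted[13] = slrpqpnsqrrqouo$  (last char: '$')
  sorted[14] = sqrrqouo$slrpqpn  (last char: 'n')
  sorted[15] = uo$slrpqpnsqrrqo  (last char: 'o')
Last column: ospuqqrrpslrq$no
Original string S is at sorted index 13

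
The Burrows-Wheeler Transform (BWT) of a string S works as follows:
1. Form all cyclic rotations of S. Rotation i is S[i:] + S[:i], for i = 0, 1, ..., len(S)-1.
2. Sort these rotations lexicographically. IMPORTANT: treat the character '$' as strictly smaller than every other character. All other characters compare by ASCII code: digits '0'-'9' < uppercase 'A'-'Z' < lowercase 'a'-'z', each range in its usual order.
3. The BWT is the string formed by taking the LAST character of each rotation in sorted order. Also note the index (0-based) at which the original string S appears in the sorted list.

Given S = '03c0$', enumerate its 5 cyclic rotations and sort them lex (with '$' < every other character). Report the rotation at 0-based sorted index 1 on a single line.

All 5 rotations (rotation i = S[i:]+S[:i]):
  rot[0] = 03c0$
  rot[1] = 3c0$0
  rot[2] = c0$03
  rot[3] = 0$03c
  rot[4] = $03c0
Sorted (with $ < everything):
  sorted[0] = $03c0
  sorted[1] = 0$03c
  sorted[2] = 03c0$
  sorted[3] = 3c0$0
  sorted[4] = c0$03
sorted[1] = 0$03c

Answer: 0$03c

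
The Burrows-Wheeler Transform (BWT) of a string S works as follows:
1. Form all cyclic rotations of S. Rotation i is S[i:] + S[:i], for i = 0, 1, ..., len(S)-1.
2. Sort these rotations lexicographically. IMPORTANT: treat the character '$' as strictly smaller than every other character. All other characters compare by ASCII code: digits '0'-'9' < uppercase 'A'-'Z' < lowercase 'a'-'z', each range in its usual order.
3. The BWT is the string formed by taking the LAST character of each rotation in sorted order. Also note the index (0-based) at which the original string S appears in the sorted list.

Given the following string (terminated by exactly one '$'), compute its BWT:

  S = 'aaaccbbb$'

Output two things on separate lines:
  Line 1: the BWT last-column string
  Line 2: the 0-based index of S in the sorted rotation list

All 9 rotations (rotation i = S[i:]+S[:i]):
  rot[0] = aaaccbbb$
  rot[1] = aaccbbb$a
  rot[2] = accbbb$aa
  rot[3] = ccbbb$aaa
  rot[4] = cbbb$aaac
  rot[5] = bbb$aaacc
  rot[6] = bb$aaaccb
  rot[7] = b$aaaccbb
  rot[8] = $aaaccbbb
Sorted (with $ < everything):
  sorted[0] = $aaaccbbb  (last char: 'b')
  sorted[1] = aaaccbbb$  (last char: '$')
  sorted[2] = aaccbbb$a  (last char: 'a')
  sorted[3] = accbbb$aa  (last char: 'a')
  sorted[4] = b$aaaccbb  (last char: 'b')
  sorted[5] = bb$aaaccb  (last char: 'b')
  sorted[6] = bbb$aaacc  (last char: 'c')
  sorted[7] = cbbb$aaac  (last char: 'c')
  sorted[8] = ccbbb$aaa  (last char: 'a')
Last column: b$aabbcca
Original string S is at sorted index 1

Answer: b$aabbcca
1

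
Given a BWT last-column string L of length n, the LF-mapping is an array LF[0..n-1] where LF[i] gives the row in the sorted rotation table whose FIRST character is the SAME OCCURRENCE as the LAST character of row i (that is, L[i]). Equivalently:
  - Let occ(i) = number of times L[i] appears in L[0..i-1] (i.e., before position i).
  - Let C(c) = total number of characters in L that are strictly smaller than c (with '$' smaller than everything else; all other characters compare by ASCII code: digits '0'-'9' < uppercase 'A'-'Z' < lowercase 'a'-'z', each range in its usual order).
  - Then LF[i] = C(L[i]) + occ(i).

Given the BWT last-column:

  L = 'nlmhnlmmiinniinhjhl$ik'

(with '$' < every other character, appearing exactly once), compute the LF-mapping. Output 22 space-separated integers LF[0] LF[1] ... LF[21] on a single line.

Char counts: '$':1, 'h':3, 'i':5, 'j':1, 'k':1, 'l':3, 'm':3, 'n':5
C (first-col start): C('$')=0, C('h')=1, C('i')=4, C('j')=9, C('k')=10, C('l')=11, C('m')=14, C('n')=17
L[0]='n': occ=0, LF[0]=C('n')+0=17+0=17
L[1]='l': occ=0, LF[1]=C('l')+0=11+0=11
L[2]='m': occ=0, LF[2]=C('m')+0=14+0=14
L[3]='h': occ=0, LF[3]=C('h')+0=1+0=1
L[4]='n': occ=1, LF[4]=C('n')+1=17+1=18
L[5]='l': occ=1, LF[5]=C('l')+1=11+1=12
L[6]='m': occ=1, LF[6]=C('m')+1=14+1=15
L[7]='m': occ=2, LF[7]=C('m')+2=14+2=16
L[8]='i': occ=0, LF[8]=C('i')+0=4+0=4
L[9]='i': occ=1, LF[9]=C('i')+1=4+1=5
L[10]='n': occ=2, LF[10]=C('n')+2=17+2=19
L[11]='n': occ=3, LF[11]=C('n')+3=17+3=20
L[12]='i': occ=2, LF[12]=C('i')+2=4+2=6
L[13]='i': occ=3, LF[13]=C('i')+3=4+3=7
L[14]='n': occ=4, LF[14]=C('n')+4=17+4=21
L[15]='h': occ=1, LF[15]=C('h')+1=1+1=2
L[16]='j': occ=0, LF[16]=C('j')+0=9+0=9
L[17]='h': occ=2, LF[17]=C('h')+2=1+2=3
L[18]='l': occ=2, LF[18]=C('l')+2=11+2=13
L[19]='$': occ=0, LF[19]=C('$')+0=0+0=0
L[20]='i': occ=4, LF[20]=C('i')+4=4+4=8
L[21]='k': occ=0, LF[21]=C('k')+0=10+0=10

Answer: 17 11 14 1 18 12 15 16 4 5 19 20 6 7 21 2 9 3 13 0 8 10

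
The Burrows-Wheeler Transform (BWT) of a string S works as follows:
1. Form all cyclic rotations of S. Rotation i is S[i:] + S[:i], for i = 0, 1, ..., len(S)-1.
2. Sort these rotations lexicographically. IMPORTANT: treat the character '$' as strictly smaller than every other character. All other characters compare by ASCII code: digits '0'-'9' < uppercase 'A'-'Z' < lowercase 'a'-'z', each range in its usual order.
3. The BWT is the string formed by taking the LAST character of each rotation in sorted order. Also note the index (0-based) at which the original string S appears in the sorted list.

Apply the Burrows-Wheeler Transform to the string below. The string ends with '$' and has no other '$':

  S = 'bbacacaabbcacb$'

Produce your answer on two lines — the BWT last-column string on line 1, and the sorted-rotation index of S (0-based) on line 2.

All 15 rotations (rotation i = S[i:]+S[:i]):
  rot[0] = bbacacaabbcacb$
  rot[1] = bacacaabbcacb$b
  rot[2] = acacaabbcacb$bb
  rot[3] = cacaabbcacb$bba
  rot[4] = acaabbcacb$bbac
  rot[5] = caabbcacb$bbaca
  rot[6] = aabbcacb$bbacac
  rot[7] = abbcacb$bbacaca
  rot[8] = bbcacb$bbacacaa
  rot[9] = bcacb$bbacacaab
  rot[10] = cacb$bbacacaabb
  rot[11] = acb$bbacacaabbc
  rot[12] = cb$bbacacaabbca
  rot[13] = b$bbacacaabbcac
  rot[14] = $bbacacaabbcacb
Sorted (with $ < everything):
  sorted[0] = $bbacacaabbcacb  (last char: 'b')
  sorted[1] = aabbcacb$bbacac  (last char: 'c')
  sorted[2] = abbcacb$bbacaca  (last char: 'a')
  sorted[3] = acaabbcacb$bbac  (last char: 'c')
  sorted[4] = acacaabbcacb$bb  (last char: 'b')
  sorted[5] = acb$bbacacaabbc  (last char: 'c')
  sorted[6] = b$bbacacaabbcac  (last char: 'c')
  sorted[7] = bacacaabbcacb$b  (last char: 'b')
  sorted[8] = bbacacaabbcacb$  (last char: '$')
  sorted[9] = bbcacb$bbacacaa  (last char: 'a')
  sorted[10] = bcacb$bbacacaab  (last char: 'b')
  sorted[11] = caabbcacb$bbaca  (last char: 'a')
  sorted[12] = cacaabbcacb$bba  (last char: 'a')
  sorted[13] = cacb$bbacacaabb  (last char: 'b')
  sorted[14] = cb$bbacacaabbca  (last char: 'a')
Last column: bcacbccb$abaaba
Original string S is at sorted index 8

Answer: bcacbccb$abaaba
8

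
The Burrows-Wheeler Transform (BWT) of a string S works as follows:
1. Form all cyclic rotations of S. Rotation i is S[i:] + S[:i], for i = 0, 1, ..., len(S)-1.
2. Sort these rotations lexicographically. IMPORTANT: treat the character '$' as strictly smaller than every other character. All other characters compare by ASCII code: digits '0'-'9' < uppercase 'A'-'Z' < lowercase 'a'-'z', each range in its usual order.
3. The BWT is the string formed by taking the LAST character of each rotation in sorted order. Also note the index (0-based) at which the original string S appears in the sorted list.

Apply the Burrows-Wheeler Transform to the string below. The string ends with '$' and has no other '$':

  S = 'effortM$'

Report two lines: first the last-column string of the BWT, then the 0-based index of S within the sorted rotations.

All 8 rotations (rotation i = S[i:]+S[:i]):
  rot[0] = effortM$
  rot[1] = ffortM$e
  rot[2] = fortM$ef
  rot[3] = ortM$eff
  rot[4] = rtM$effo
  rot[5] = tM$effor
  rot[6] = M$effort
  rot[7] = $effortM
Sorted (with $ < everything):
  sorted[0] = $effortM  (last char: 'M')
  sorted[1] = M$effort  (last char: 't')
  sorted[2] = effortM$  (last char: '$')
  sorted[3] = ffortM$e  (last char: 'e')
  sorted[4] = fortM$ef  (last char: 'f')
  sorted[5] = ortM$eff  (last char: 'f')
  sorted[6] = rtM$effo  (last char: 'o')
  sorted[7] = tM$effor  (last char: 'r')
Last column: Mt$effor
Original string S is at sorted index 2

Answer: Mt$effor
2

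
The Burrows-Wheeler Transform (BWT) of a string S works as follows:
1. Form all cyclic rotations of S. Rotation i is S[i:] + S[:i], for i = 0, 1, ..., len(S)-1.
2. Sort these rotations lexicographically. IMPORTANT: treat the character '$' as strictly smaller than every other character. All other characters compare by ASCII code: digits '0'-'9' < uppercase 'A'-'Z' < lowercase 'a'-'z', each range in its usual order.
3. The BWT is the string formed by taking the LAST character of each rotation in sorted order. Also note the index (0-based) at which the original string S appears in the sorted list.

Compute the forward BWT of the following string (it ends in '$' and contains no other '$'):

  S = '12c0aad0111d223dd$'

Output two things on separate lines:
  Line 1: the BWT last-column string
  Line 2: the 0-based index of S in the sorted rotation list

All 18 rotations (rotation i = S[i:]+S[:i]):
  rot[0] = 12c0aad0111d223dd$
  rot[1] = 2c0aad0111d223dd$1
  rot[2] = c0aad0111d223dd$12
  rot[3] = 0aad0111d223dd$12c
  rot[4] = aad0111d223dd$12c0
  rot[5] = ad0111d223dd$12c0a
  rot[6] = d0111d223dd$12c0aa
  rot[7] = 0111d223dd$12c0aad
  rot[8] = 111d223dd$12c0aad0
  rot[9] = 11d223dd$12c0aad01
  rot[10] = 1d223dd$12c0aad011
  rot[11] = d223dd$12c0aad0111
  rot[12] = 223dd$12c0aad0111d
  rot[13] = 23dd$12c0aad0111d2
  rot[14] = 3dd$12c0aad0111d22
  rot[15] = dd$12c0aad0111d223
  rot[16] = d$12c0aad0111d223d
  rot[17] = $12c0aad0111d223dd
Sorted (with $ < everything):
  sorted[0] = $12c0aad0111d223dd  (last char: 'd')
  sorted[1] = 0111d223dd$12c0aad  (last char: 'd')
  sorted[2] = 0aad0111d223dd$12c  (last char: 'c')
  sorted[3] = 111d223dd$12c0aad0  (last char: '0')
  sorted[4] = 11d223dd$12c0aad01  (last char: '1')
  sorted[5] = 12c0aad0111d223dd$  (last char: '$')
  sorted[6] = 1d223dd$12c0aad011  (last char: '1')
  sorted[7] = 223dd$12c0aad0111d  (last char: 'd')
  sorted[8] = 23dd$12c0aad0111d2  (last char: '2')
  sorted[9] = 2c0aad0111d223dd$1  (last char: '1')
  sorted[10] = 3dd$12c0aad0111d22  (last char: '2')
  sorted[11] = aad0111d223dd$12c0  (last char: '0')
  sorted[12] = ad0111d223dd$12c0a  (last char: 'a')
  sorted[13] = c0aad0111d223dd$12  (last char: '2')
  sorted[14] = d$12c0aad0111d223d  (last char: 'd')
  sorted[15] = d0111d223dd$12c0aa  (last char: 'a')
  sorted[16] = d223dd$12c0aad0111  (last char: '1')
  sorted[17] = dd$12c0aad0111d223  (last char: '3')
Last column: ddc01$1d2120a2da13
Original string S is at sorted index 5

Answer: ddc01$1d2120a2da13
5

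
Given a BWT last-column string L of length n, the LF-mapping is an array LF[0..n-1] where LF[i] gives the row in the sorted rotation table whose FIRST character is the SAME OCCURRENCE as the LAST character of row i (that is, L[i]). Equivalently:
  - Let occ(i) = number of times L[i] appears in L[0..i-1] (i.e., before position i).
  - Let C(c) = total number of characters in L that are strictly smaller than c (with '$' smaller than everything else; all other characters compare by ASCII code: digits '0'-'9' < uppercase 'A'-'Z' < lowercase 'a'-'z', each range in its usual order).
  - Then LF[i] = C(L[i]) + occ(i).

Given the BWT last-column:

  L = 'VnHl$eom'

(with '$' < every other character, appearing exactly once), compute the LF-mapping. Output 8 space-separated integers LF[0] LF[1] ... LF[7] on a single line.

Char counts: '$':1, 'H':1, 'V':1, 'e':1, 'l':1, 'm':1, 'n':1, 'o':1
C (first-col start): C('$')=0, C('H')=1, C('V')=2, C('e')=3, C('l')=4, C('m')=5, C('n')=6, C('o')=7
L[0]='V': occ=0, LF[0]=C('V')+0=2+0=2
L[1]='n': occ=0, LF[1]=C('n')+0=6+0=6
L[2]='H': occ=0, LF[2]=C('H')+0=1+0=1
L[3]='l': occ=0, LF[3]=C('l')+0=4+0=4
L[4]='$': occ=0, LF[4]=C('$')+0=0+0=0
L[5]='e': occ=0, LF[5]=C('e')+0=3+0=3
L[6]='o': occ=0, LF[6]=C('o')+0=7+0=7
L[7]='m': occ=0, LF[7]=C('m')+0=5+0=5

Answer: 2 6 1 4 0 3 7 5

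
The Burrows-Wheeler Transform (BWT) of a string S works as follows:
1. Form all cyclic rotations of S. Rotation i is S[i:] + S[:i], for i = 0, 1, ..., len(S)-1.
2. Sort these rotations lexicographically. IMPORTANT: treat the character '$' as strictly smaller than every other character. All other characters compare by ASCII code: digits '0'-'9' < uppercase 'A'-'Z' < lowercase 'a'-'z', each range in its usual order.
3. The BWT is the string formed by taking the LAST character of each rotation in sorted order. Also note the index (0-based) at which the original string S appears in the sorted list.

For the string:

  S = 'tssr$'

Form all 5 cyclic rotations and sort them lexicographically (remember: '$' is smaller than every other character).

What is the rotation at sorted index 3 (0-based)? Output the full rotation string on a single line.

All 5 rotations (rotation i = S[i:]+S[:i]):
  rot[0] = tssr$
  rot[1] = ssr$t
  rot[2] = sr$ts
  rot[3] = r$tss
  rot[4] = $tssr
Sorted (with $ < everything):
  sorted[0] = $tssr
  sorted[1] = r$tss
  sorted[2] = sr$ts
  sorted[3] = ssr$t
  sorted[4] = tssr$
sorted[3] = ssr$t

Answer: ssr$t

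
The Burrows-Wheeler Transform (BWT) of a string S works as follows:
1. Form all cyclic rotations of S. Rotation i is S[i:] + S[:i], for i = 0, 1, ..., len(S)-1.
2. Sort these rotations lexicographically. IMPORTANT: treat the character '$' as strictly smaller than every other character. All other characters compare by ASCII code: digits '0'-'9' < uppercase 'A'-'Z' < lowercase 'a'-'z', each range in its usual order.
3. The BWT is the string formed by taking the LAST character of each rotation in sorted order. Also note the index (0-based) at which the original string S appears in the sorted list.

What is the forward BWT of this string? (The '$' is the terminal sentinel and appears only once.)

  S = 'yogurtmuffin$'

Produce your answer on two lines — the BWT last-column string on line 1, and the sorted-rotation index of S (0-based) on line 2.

Answer: nufoftiyurmg$
12

Derivation:
All 13 rotations (rotation i = S[i:]+S[:i]):
  rot[0] = yogurtmuffin$
  rot[1] = ogurtmuffin$y
  rot[2] = gurtmuffin$yo
  rot[3] = urtmuffin$yog
  rot[4] = rtmuffin$yogu
  rot[5] = tmuffin$yogur
  rot[6] = muffin$yogurt
  rot[7] = uffin$yogurtm
  rot[8] = ffin$yogurtmu
  rot[9] = fin$yogurtmuf
  rot[10] = in$yogurtmuff
  rot[11] = n$yogurtmuffi
  rot[12] = $yogurtmuffin
Sorted (with $ < everything):
  sorted[0] = $yogurtmuffin  (last char: 'n')
  sorted[1] = ffin$yogurtmu  (last char: 'u')
  sorted[2] = fin$yogurtmuf  (last char: 'f')
  sorted[3] = gurtmuffin$yo  (last char: 'o')
  sorted[4] = in$yogurtmuff  (last char: 'f')
  sorted[5] = muffin$yogurt  (last char: 't')
  sorted[6] = n$yogurtmuffi  (last char: 'i')
  sorted[7] = ogurtmuffin$y  (last char: 'y')
  sorted[8] = rtmuffin$yogu  (last char: 'u')
  sorted[9] = tmuffin$yogur  (last char: 'r')
  sorted[10] = uffin$yogurtm  (last char: 'm')
  sorted[11] = urtmuffin$yog  (last char: 'g')
  sorted[12] = yogurtmuffin$  (last char: '$')
Last column: nufoftiyurmg$
Original string S is at sorted index 12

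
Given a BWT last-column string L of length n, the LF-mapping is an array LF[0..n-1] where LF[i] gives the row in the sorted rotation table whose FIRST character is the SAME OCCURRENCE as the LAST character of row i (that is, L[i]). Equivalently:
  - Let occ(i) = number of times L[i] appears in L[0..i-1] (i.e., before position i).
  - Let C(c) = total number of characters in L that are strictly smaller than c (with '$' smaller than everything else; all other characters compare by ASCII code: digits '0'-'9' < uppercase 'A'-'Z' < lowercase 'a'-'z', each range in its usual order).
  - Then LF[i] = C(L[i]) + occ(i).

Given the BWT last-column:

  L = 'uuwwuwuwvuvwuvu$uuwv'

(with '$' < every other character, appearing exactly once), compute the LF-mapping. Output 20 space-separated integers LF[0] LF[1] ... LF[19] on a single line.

Answer: 1 2 14 15 3 16 4 17 10 5 11 18 6 12 7 0 8 9 19 13

Derivation:
Char counts: '$':1, 'u':9, 'v':4, 'w':6
C (first-col start): C('$')=0, C('u')=1, C('v')=10, C('w')=14
L[0]='u': occ=0, LF[0]=C('u')+0=1+0=1
L[1]='u': occ=1, LF[1]=C('u')+1=1+1=2
L[2]='w': occ=0, LF[2]=C('w')+0=14+0=14
L[3]='w': occ=1, LF[3]=C('w')+1=14+1=15
L[4]='u': occ=2, LF[4]=C('u')+2=1+2=3
L[5]='w': occ=2, LF[5]=C('w')+2=14+2=16
L[6]='u': occ=3, LF[6]=C('u')+3=1+3=4
L[7]='w': occ=3, LF[7]=C('w')+3=14+3=17
L[8]='v': occ=0, LF[8]=C('v')+0=10+0=10
L[9]='u': occ=4, LF[9]=C('u')+4=1+4=5
L[10]='v': occ=1, LF[10]=C('v')+1=10+1=11
L[11]='w': occ=4, LF[11]=C('w')+4=14+4=18
L[12]='u': occ=5, LF[12]=C('u')+5=1+5=6
L[13]='v': occ=2, LF[13]=C('v')+2=10+2=12
L[14]='u': occ=6, LF[14]=C('u')+6=1+6=7
L[15]='$': occ=0, LF[15]=C('$')+0=0+0=0
L[16]='u': occ=7, LF[16]=C('u')+7=1+7=8
L[17]='u': occ=8, LF[17]=C('u')+8=1+8=9
L[18]='w': occ=5, LF[18]=C('w')+5=14+5=19
L[19]='v': occ=3, LF[19]=C('v')+3=10+3=13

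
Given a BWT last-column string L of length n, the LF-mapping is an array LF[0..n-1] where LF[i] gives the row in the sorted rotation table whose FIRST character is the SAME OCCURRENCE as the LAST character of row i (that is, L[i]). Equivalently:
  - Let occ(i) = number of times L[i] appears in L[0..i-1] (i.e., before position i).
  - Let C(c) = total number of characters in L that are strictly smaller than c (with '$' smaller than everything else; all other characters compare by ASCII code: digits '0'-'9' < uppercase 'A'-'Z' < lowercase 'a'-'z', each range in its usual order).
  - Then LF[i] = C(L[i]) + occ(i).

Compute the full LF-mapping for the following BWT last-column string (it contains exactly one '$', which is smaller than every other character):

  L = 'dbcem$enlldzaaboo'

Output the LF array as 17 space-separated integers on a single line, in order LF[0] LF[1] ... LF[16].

Char counts: '$':1, 'a':2, 'b':2, 'c':1, 'd':2, 'e':2, 'l':2, 'm':1, 'n':1, 'o':2, 'z':1
C (first-col start): C('$')=0, C('a')=1, C('b')=3, C('c')=5, C('d')=6, C('e')=8, C('l')=10, C('m')=12, C('n')=13, C('o')=14, C('z')=16
L[0]='d': occ=0, LF[0]=C('d')+0=6+0=6
L[1]='b': occ=0, LF[1]=C('b')+0=3+0=3
L[2]='c': occ=0, LF[2]=C('c')+0=5+0=5
L[3]='e': occ=0, LF[3]=C('e')+0=8+0=8
L[4]='m': occ=0, LF[4]=C('m')+0=12+0=12
L[5]='$': occ=0, LF[5]=C('$')+0=0+0=0
L[6]='e': occ=1, LF[6]=C('e')+1=8+1=9
L[7]='n': occ=0, LF[7]=C('n')+0=13+0=13
L[8]='l': occ=0, LF[8]=C('l')+0=10+0=10
L[9]='l': occ=1, LF[9]=C('l')+1=10+1=11
L[10]='d': occ=1, LF[10]=C('d')+1=6+1=7
L[11]='z': occ=0, LF[11]=C('z')+0=16+0=16
L[12]='a': occ=0, LF[12]=C('a')+0=1+0=1
L[13]='a': occ=1, LF[13]=C('a')+1=1+1=2
L[14]='b': occ=1, LF[14]=C('b')+1=3+1=4
L[15]='o': occ=0, LF[15]=C('o')+0=14+0=14
L[16]='o': occ=1, LF[16]=C('o')+1=14+1=15

Answer: 6 3 5 8 12 0 9 13 10 11 7 16 1 2 4 14 15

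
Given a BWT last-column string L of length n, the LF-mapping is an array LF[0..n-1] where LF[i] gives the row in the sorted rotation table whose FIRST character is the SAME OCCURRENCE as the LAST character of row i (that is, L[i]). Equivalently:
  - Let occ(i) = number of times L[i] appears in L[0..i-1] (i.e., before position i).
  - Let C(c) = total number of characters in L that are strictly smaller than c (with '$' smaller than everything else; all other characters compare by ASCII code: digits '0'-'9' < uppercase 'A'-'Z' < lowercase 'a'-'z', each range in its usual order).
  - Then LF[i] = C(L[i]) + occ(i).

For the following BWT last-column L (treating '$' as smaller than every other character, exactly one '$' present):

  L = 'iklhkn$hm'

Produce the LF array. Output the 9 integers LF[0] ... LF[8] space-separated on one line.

Answer: 3 4 6 1 5 8 0 2 7

Derivation:
Char counts: '$':1, 'h':2, 'i':1, 'k':2, 'l':1, 'm':1, 'n':1
C (first-col start): C('$')=0, C('h')=1, C('i')=3, C('k')=4, C('l')=6, C('m')=7, C('n')=8
L[0]='i': occ=0, LF[0]=C('i')+0=3+0=3
L[1]='k': occ=0, LF[1]=C('k')+0=4+0=4
L[2]='l': occ=0, LF[2]=C('l')+0=6+0=6
L[3]='h': occ=0, LF[3]=C('h')+0=1+0=1
L[4]='k': occ=1, LF[4]=C('k')+1=4+1=5
L[5]='n': occ=0, LF[5]=C('n')+0=8+0=8
L[6]='$': occ=0, LF[6]=C('$')+0=0+0=0
L[7]='h': occ=1, LF[7]=C('h')+1=1+1=2
L[8]='m': occ=0, LF[8]=C('m')+0=7+0=7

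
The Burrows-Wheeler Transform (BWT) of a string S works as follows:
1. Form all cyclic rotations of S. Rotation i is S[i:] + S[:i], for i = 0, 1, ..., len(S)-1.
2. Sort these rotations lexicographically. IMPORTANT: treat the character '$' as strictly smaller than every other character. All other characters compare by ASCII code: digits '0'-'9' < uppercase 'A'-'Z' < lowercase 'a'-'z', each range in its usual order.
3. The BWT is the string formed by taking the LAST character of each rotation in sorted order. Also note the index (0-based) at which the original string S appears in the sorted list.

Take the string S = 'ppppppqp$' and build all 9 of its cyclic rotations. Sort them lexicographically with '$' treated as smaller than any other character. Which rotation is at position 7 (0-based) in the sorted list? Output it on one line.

All 9 rotations (rotation i = S[i:]+S[:i]):
  rot[0] = ppppppqp$
  rot[1] = pppppqp$p
  rot[2] = ppppqp$pp
  rot[3] = pppqp$ppp
  rot[4] = ppqp$pppp
  rot[5] = pqp$ppppp
  rot[6] = qp$pppppp
  rot[7] = p$ppppppq
  rot[8] = $ppppppqp
Sorted (with $ < everything):
  sorted[0] = $ppppppqp
  sorted[1] = p$ppppppq
  sorted[2] = ppppppqp$
  sorted[3] = pppppqp$p
  sorted[4] = ppppqp$pp
  sorted[5] = pppqp$ppp
  sorted[6] = ppqp$pppp
  sorted[7] = pqp$ppppp
  sorted[8] = qp$pppppp
sorted[7] = pqp$ppppp

Answer: pqp$ppppp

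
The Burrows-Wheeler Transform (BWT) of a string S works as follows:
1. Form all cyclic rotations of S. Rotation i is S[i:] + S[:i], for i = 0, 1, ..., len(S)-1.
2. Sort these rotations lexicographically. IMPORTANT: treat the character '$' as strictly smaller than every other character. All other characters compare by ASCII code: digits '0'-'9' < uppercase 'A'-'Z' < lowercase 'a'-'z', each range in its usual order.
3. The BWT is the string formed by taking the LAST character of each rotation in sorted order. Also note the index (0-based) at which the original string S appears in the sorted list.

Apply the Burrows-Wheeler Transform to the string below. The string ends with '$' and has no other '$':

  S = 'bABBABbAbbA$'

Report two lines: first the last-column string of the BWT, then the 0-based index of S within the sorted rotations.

All 12 rotations (rotation i = S[i:]+S[:i]):
  rot[0] = bABBABbAbbA$
  rot[1] = ABBABbAbbA$b
  rot[2] = BBABbAbbA$bA
  rot[3] = BABbAbbA$bAB
  rot[4] = ABbAbbA$bABB
  rot[5] = BbAbbA$bABBA
  rot[6] = bAbbA$bABBAB
  rot[7] = AbbA$bABBABb
  rot[8] = bbA$bABBABbA
  rot[9] = bA$bABBABbAb
  rot[10] = A$bABBABbAbb
  rot[11] = $bABBABbAbbA
Sorted (with $ < everything):
  sorted[0] = $bABBABbAbbA  (last char: 'A')
  sorted[1] = A$bABBABbAbb  (last char: 'b')
  sorted[2] = ABBABbAbbA$b  (last char: 'b')
  sorted[3] = ABbAbbA$bABB  (last char: 'B')
  sorted[4] = AbbA$bABBABb  (last char: 'b')
  sorted[5] = BABbAbbA$bAB  (last char: 'B')
  sorted[6] = BBABbAbbA$bA  (last char: 'A')
  sorted[7] = BbAbbA$bABBA  (last char: 'A')
  sorted[8] = bA$bABBABbAb  (last char: 'b')
  sorted[9] = bABBABbAbbA$  (last char: '$')
  sorted[10] = bAbbA$bABBAB  (last char: 'B')
  sorted[11] = bbA$bABBABbA  (last char: 'A')
Last column: AbbBbBAAb$BA
Original string S is at sorted index 9

Answer: AbbBbBAAb$BA
9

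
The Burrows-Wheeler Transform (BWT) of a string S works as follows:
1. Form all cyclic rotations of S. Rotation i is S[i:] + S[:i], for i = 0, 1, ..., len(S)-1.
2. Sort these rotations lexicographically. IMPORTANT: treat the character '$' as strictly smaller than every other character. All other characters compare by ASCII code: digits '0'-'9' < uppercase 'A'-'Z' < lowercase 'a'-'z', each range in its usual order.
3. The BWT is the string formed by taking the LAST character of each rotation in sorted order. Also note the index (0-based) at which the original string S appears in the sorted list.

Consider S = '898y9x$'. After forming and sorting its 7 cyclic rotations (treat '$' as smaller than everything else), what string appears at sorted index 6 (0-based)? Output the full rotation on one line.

Answer: y9x$898

Derivation:
All 7 rotations (rotation i = S[i:]+S[:i]):
  rot[0] = 898y9x$
  rot[1] = 98y9x$8
  rot[2] = 8y9x$89
  rot[3] = y9x$898
  rot[4] = 9x$898y
  rot[5] = x$898y9
  rot[6] = $898y9x
Sorted (with $ < everything):
  sorted[0] = $898y9x
  sorted[1] = 898y9x$
  sorted[2] = 8y9x$89
  sorted[3] = 98y9x$8
  sorted[4] = 9x$898y
  sorted[5] = x$898y9
  sorted[6] = y9x$898
sorted[6] = y9x$898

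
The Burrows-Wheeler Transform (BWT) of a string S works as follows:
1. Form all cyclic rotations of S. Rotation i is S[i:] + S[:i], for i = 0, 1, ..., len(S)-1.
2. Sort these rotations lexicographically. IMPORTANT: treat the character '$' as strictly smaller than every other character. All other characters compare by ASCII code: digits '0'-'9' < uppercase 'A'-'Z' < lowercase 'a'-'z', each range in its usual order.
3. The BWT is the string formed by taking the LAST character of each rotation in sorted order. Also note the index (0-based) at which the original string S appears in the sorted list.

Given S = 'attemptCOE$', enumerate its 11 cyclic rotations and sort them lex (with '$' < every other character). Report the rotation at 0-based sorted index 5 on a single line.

All 11 rotations (rotation i = S[i:]+S[:i]):
  rot[0] = attemptCOE$
  rot[1] = ttemptCOE$a
  rot[2] = temptCOE$at
  rot[3] = emptCOE$att
  rot[4] = mptCOE$atte
  rot[5] = ptCOE$attem
  rot[6] = tCOE$attemp
  rot[7] = COE$attempt
  rot[8] = OE$attemptC
  rot[9] = E$attemptCO
  rot[10] = $attemptCOE
Sorted (with $ < everything):
  sorted[0] = $attemptCOE
  sorted[1] = COE$attempt
  sorted[2] = E$attemptCO
  sorted[3] = OE$attemptC
  sorted[4] = attemptCOE$
  sorted[5] = emptCOE$att
  sorted[6] = mptCOE$atte
  sorted[7] = ptCOE$attem
  sorted[8] = tCOE$attemp
  sorted[9] = temptCOE$at
  sorted[10] = ttemptCOE$a
sorted[5] = emptCOE$att

Answer: emptCOE$att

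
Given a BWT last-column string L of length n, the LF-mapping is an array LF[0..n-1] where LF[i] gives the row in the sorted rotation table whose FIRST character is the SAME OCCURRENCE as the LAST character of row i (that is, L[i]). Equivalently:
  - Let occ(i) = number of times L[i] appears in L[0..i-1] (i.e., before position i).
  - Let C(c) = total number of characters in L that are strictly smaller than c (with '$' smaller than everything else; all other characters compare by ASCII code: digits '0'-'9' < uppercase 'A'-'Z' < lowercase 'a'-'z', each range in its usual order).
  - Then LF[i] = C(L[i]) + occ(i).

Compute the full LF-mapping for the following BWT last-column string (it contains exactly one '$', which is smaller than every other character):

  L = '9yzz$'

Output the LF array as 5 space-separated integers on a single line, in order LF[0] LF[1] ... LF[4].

Answer: 1 2 3 4 0

Derivation:
Char counts: '$':1, '9':1, 'y':1, 'z':2
C (first-col start): C('$')=0, C('9')=1, C('y')=2, C('z')=3
L[0]='9': occ=0, LF[0]=C('9')+0=1+0=1
L[1]='y': occ=0, LF[1]=C('y')+0=2+0=2
L[2]='z': occ=0, LF[2]=C('z')+0=3+0=3
L[3]='z': occ=1, LF[3]=C('z')+1=3+1=4
L[4]='$': occ=0, LF[4]=C('$')+0=0+0=0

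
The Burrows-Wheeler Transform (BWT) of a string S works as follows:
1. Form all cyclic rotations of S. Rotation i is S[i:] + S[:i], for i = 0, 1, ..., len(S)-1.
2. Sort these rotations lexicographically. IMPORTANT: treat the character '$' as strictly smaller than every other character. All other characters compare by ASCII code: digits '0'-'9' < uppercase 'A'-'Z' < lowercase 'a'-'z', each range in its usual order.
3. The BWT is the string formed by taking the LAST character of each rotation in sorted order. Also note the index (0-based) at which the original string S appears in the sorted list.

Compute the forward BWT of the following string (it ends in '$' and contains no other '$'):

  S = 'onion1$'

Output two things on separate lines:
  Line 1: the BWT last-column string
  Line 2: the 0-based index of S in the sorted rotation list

All 7 rotations (rotation i = S[i:]+S[:i]):
  rot[0] = onion1$
  rot[1] = nion1$o
  rot[2] = ion1$on
  rot[3] = on1$oni
  rot[4] = n1$onio
  rot[5] = 1$onion
  rot[6] = $onion1
Sorted (with $ < everything):
  sorted[0] = $onion1  (last char: '1')
  sorted[1] = 1$onion  (last char: 'n')
  sorted[2] = ion1$on  (last char: 'n')
  sorted[3] = n1$onio  (last char: 'o')
  sorted[4] = nion1$o  (last char: 'o')
  sorted[5] = on1$oni  (last char: 'i')
  sorted[6] = onion1$  (last char: '$')
Last column: 1nnooi$
Original string S is at sorted index 6

Answer: 1nnooi$
6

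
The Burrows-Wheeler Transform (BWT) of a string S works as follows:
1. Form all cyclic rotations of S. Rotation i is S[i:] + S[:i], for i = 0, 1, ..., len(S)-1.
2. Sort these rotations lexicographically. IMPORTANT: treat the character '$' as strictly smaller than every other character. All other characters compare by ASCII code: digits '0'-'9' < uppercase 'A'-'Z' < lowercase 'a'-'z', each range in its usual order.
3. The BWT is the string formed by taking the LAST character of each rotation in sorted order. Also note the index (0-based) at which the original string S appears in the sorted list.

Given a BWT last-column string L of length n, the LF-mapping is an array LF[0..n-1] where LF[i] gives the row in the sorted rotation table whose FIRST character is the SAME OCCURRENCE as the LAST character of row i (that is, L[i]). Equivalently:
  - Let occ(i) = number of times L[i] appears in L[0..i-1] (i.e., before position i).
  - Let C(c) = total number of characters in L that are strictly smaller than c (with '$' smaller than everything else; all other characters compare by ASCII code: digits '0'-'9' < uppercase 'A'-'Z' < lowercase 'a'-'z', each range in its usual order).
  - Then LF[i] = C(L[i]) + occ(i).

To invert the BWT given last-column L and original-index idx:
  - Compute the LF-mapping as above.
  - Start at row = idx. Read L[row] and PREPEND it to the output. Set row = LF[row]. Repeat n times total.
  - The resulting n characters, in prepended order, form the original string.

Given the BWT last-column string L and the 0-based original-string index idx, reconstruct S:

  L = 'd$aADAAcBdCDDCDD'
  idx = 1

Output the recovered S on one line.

Answer: AACcDBDDdDaACDd$

Derivation:
LF mapping: 14 0 12 1 7 2 3 13 4 15 5 8 9 6 10 11
Walk LF starting at row 1, prepending L[row]:
  step 1: row=1, L[1]='$', prepend. Next row=LF[1]=0
  step 2: row=0, L[0]='d', prepend. Next row=LF[0]=14
  step 3: row=14, L[14]='D', prepend. Next row=LF[14]=10
  step 4: row=10, L[10]='C', prepend. Next row=LF[10]=5
  step 5: row=5, L[5]='A', prepend. Next row=LF[5]=2
  step 6: row=2, L[2]='a', prepend. Next row=LF[2]=12
  step 7: row=12, L[12]='D', prepend. Next row=LF[12]=9
  step 8: row=9, L[9]='d', prepend. Next row=LF[9]=15
  step 9: row=15, L[15]='D', prepend. Next row=LF[15]=11
  step 10: row=11, L[11]='D', prepend. Next row=LF[11]=8
  step 11: row=8, L[8]='B', prepend. Next row=LF[8]=4
  step 12: row=4, L[4]='D', prepend. Next row=LF[4]=7
  step 13: row=7, L[7]='c', prepend. Next row=LF[7]=13
  step 14: row=13, L[13]='C', prepend. Next row=LF[13]=6
  step 15: row=6, L[6]='A', prepend. Next row=LF[6]=3
  step 16: row=3, L[3]='A', prepend. Next row=LF[3]=1
Reversed output: AACcDBDDdDaACDd$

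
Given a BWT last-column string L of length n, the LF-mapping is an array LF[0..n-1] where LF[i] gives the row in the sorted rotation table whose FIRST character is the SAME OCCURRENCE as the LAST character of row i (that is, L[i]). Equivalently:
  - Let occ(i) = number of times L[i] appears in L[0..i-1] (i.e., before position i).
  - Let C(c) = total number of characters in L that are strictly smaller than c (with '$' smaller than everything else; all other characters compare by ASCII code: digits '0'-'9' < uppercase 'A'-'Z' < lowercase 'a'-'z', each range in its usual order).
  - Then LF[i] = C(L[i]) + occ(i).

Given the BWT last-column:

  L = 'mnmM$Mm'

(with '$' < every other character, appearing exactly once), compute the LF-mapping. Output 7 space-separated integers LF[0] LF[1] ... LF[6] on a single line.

Char counts: '$':1, 'M':2, 'm':3, 'n':1
C (first-col start): C('$')=0, C('M')=1, C('m')=3, C('n')=6
L[0]='m': occ=0, LF[0]=C('m')+0=3+0=3
L[1]='n': occ=0, LF[1]=C('n')+0=6+0=6
L[2]='m': occ=1, LF[2]=C('m')+1=3+1=4
L[3]='M': occ=0, LF[3]=C('M')+0=1+0=1
L[4]='$': occ=0, LF[4]=C('$')+0=0+0=0
L[5]='M': occ=1, LF[5]=C('M')+1=1+1=2
L[6]='m': occ=2, LF[6]=C('m')+2=3+2=5

Answer: 3 6 4 1 0 2 5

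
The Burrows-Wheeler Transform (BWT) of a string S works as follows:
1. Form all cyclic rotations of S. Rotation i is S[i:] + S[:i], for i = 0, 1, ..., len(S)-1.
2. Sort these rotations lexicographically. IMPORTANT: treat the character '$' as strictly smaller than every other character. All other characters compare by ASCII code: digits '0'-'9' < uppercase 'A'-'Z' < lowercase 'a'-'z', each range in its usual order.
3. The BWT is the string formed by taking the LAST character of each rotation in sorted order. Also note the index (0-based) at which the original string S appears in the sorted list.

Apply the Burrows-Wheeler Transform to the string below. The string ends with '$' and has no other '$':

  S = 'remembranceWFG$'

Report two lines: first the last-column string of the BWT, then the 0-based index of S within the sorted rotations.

Answer: GWFermncmreeab$
14

Derivation:
All 15 rotations (rotation i = S[i:]+S[:i]):
  rot[0] = remembranceWFG$
  rot[1] = emembranceWFG$r
  rot[2] = membranceWFG$re
  rot[3] = embranceWFG$rem
  rot[4] = mbranceWFG$reme
  rot[5] = branceWFG$remem
  rot[6] = ranceWFG$rememb
  rot[7] = anceWFG$remembr
  rot[8] = nceWFG$remembra
  rot[9] = ceWFG$remembran
  rot[10] = eWFG$remembranc
  rot[11] = WFG$remembrance
  rot[12] = FG$remembranceW
  rot[13] = G$remembranceWF
  rot[14] = $remembranceWFG
Sorted (with $ < everything):
  sorted[0] = $remembranceWFG  (last char: 'G')
  sorted[1] = FG$remembranceW  (last char: 'W')
  sorted[2] = G$remembranceWF  (last char: 'F')
  sorted[3] = WFG$remembrance  (last char: 'e')
  sorted[4] = anceWFG$remembr  (last char: 'r')
  sorted[5] = branceWFG$remem  (last char: 'm')
  sorted[6] = ceWFG$remembran  (last char: 'n')
  sorted[7] = eWFG$remembranc  (last char: 'c')
  sorted[8] = embranceWFG$rem  (last char: 'm')
  sorted[9] = emembranceWFG$r  (last char: 'r')
  sorted[10] = mbranceWFG$reme  (last char: 'e')
  sorted[11] = membranceWFG$re  (last char: 'e')
  sorted[12] = nceWFG$remembra  (last char: 'a')
  sorted[13] = ranceWFG$rememb  (last char: 'b')
  sorted[14] = remembranceWFG$  (last char: '$')
Last column: GWFermncmreeab$
Original string S is at sorted index 14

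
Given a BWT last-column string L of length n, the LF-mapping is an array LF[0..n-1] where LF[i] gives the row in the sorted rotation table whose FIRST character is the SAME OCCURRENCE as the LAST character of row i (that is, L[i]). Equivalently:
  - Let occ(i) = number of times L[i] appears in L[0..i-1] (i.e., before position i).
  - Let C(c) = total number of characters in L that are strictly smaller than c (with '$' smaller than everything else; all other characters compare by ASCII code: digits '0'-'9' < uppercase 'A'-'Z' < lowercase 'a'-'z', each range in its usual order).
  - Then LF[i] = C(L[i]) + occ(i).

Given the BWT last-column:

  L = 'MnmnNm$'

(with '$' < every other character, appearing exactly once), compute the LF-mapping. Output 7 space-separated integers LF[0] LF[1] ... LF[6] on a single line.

Char counts: '$':1, 'M':1, 'N':1, 'm':2, 'n':2
C (first-col start): C('$')=0, C('M')=1, C('N')=2, C('m')=3, C('n')=5
L[0]='M': occ=0, LF[0]=C('M')+0=1+0=1
L[1]='n': occ=0, LF[1]=C('n')+0=5+0=5
L[2]='m': occ=0, LF[2]=C('m')+0=3+0=3
L[3]='n': occ=1, LF[3]=C('n')+1=5+1=6
L[4]='N': occ=0, LF[4]=C('N')+0=2+0=2
L[5]='m': occ=1, LF[5]=C('m')+1=3+1=4
L[6]='$': occ=0, LF[6]=C('$')+0=0+0=0

Answer: 1 5 3 6 2 4 0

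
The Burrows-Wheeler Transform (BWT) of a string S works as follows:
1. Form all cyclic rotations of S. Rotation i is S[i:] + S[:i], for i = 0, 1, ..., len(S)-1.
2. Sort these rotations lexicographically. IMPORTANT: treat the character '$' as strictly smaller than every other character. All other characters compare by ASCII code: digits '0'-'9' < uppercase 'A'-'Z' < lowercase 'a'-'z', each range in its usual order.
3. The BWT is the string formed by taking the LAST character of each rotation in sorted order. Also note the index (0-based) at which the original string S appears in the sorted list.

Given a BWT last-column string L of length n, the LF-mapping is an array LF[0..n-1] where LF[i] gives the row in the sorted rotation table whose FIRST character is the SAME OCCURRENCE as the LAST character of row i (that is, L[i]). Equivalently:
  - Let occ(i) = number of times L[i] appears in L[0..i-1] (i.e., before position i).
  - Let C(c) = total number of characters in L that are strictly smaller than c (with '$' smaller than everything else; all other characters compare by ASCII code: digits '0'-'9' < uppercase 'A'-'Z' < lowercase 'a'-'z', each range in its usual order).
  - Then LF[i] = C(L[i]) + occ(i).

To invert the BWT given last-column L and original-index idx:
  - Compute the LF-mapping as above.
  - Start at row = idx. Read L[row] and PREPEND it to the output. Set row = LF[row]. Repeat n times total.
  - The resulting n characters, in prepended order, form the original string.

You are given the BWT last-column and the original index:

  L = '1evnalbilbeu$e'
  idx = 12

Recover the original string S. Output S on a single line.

Answer: unbelievable1$

Derivation:
LF mapping: 1 5 13 11 2 9 3 8 10 4 6 12 0 7
Walk LF starting at row 12, prepending L[row]:
  step 1: row=12, L[12]='$', prepend. Next row=LF[12]=0
  step 2: row=0, L[0]='1', prepend. Next row=LF[0]=1
  step 3: row=1, L[1]='e', prepend. Next row=LF[1]=5
  step 4: row=5, L[5]='l', prepend. Next row=LF[5]=9
  step 5: row=9, L[9]='b', prepend. Next row=LF[9]=4
  step 6: row=4, L[4]='a', prepend. Next row=LF[4]=2
  step 7: row=2, L[2]='v', prepend. Next row=LF[2]=13
  step 8: row=13, L[13]='e', prepend. Next row=LF[13]=7
  step 9: row=7, L[7]='i', prepend. Next row=LF[7]=8
  step 10: row=8, L[8]='l', prepend. Next row=LF[8]=10
  step 11: row=10, L[10]='e', prepend. Next row=LF[10]=6
  step 12: row=6, L[6]='b', prepend. Next row=LF[6]=3
  step 13: row=3, L[3]='n', prepend. Next row=LF[3]=11
  step 14: row=11, L[11]='u', prepend. Next row=LF[11]=12
Reversed output: unbelievable1$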